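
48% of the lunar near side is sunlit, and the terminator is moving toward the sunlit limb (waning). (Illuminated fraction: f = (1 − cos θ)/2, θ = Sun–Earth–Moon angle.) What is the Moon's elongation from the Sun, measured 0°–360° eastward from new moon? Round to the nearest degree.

From f = (1 − cos θ)/2: cos θ = 1 − 2×0.48 = 0.040; arccos → 87.7°.
Waning ⇒ past full, so θ = 360° − 87.7° = 272.3°.

272°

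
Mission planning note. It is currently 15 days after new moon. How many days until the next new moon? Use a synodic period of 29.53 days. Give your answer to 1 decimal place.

14.5 days

The next new moon completes the synodic month: 29.53 − 15 = 14.530 days.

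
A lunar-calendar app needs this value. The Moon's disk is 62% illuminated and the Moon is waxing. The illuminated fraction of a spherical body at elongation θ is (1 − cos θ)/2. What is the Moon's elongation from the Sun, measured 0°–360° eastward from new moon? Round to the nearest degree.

cos θ = 1 − 2f = -0.240, giving a principal value of 103.9°.
The Moon is waxing (0°–180°), so θ = 103.9° directly.

104°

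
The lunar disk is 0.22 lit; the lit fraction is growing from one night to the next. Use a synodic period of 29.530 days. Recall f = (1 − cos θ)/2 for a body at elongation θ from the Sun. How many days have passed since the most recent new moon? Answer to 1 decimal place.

cos θ = 1 − 2f = 0.560, giving a principal value of 55.9°.
The Moon is waxing (0°–180°), so θ = 55.9° directly.
At 360°/29.530 d per day, 55.9° corresponds to 4.59 days.

4.6 days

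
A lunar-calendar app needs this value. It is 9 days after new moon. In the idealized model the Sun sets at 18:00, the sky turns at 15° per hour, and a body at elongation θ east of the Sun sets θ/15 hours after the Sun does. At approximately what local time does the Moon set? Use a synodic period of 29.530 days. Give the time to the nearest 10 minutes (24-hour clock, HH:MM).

01:20

Phase angle: θ = 360°·(9 d)/(29.530 d) = 109.7°.
Delay after the Sun = 109.7° / (15°/h) ≈ 7.31 h.
18:00 + 7.315 h ≈ 01:19 → 01:20 to the nearest ten minutes.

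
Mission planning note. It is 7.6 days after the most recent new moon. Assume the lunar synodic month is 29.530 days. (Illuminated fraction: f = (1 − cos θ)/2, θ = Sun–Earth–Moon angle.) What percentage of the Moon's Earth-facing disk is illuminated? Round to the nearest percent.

52%

Elongation θ = 360° × 7.6/29.530 ≈ 92.7°.
Illuminated fraction = (1 − cos 92.7°)/2 = (1 − (-0.046))/2 ≈ 0.523, so 52%.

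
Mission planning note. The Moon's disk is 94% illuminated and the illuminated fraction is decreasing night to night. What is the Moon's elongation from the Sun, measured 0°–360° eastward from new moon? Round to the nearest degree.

208°

cos θ = 1 − 2f = -0.880, giving a principal value of 151.6°.
A waning Moon lies in 180°–360°, so θ = 360° − 151.6° = 208.4°.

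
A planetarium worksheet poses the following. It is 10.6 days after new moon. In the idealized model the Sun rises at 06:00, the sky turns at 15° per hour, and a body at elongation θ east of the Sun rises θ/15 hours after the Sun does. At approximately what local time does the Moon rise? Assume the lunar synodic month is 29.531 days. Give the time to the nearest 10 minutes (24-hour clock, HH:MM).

14:40

Elongation θ = 360° × 10.6/29.531 ≈ 129.2°.
The Moon trails the Sun by θ/15 = 129.2/15 ≈ 8.61 hours.
06:00 + 8.615 h ≈ 14:37 → 14:40 to the nearest ten minutes.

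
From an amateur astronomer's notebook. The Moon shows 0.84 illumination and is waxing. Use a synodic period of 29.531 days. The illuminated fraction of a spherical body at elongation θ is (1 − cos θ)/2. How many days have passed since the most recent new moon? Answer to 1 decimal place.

10.9 days

From f = (1 − cos θ)/2: cos θ = 1 − 2×0.84 = -0.680; arccos → 132.8°.
Waxing ⇒ before full, so θ = 132.8°.
That fraction of the synodic month is 132.8/360 × 29.531 d ≈ 10.90 d.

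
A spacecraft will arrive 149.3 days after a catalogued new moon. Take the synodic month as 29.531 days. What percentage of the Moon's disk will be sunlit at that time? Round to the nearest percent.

149.3 d spans 5 complete synodic months (5 × 29.531 = 147.66 d) plus 1.65 d.
The Moon has covered 1.65/29.531 of its cycle, so θ ≈ 360° × 1.65/29.531 = 20.1°.
Illuminated fraction = (1 − cos 20.1°)/2 = (1 − 0.939)/2 ≈ 0.030, so 3%.

3%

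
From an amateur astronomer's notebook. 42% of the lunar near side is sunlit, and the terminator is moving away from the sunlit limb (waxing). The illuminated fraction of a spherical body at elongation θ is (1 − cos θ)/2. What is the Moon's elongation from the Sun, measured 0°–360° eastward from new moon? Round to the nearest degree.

cos θ = 1 − 2f = 0.160, giving a principal value of 80.8°.
Waxing ⇒ before full, so θ = 80.8°.

81°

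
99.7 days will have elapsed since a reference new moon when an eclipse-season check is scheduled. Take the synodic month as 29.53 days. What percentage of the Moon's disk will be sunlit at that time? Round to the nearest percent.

99.7 d spans 3 complete synodic months (3 × 29.53 = 88.59 d) plus 11.11 d.
Phase angle: θ = 360°·(11.11 d)/(29.53 d) = 135.4°.
Illuminated fraction = (1 − cos 135.4°)/2 = (1 − (-0.713))/2 ≈ 0.856, so 86%.

86%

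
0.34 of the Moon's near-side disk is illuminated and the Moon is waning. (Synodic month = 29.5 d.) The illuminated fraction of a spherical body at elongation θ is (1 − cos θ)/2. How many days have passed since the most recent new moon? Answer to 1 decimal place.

cos θ = 1 − 2f = 0.320, giving a principal value of 71.3°.
A waning Moon lies in 180°–360°, so θ = 360° − 71.3° = 288.7°.
At 360°/29.5 d per day, 288.7° corresponds to 23.65 days.

23.7 days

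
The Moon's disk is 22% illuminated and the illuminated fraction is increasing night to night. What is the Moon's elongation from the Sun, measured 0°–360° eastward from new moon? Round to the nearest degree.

56°

From f = (1 − cos θ)/2: cos θ = 1 − 2×0.22 = 0.560; arccos → 55.9°.
The Moon is waxing (0°–180°), so θ = 55.9° directly.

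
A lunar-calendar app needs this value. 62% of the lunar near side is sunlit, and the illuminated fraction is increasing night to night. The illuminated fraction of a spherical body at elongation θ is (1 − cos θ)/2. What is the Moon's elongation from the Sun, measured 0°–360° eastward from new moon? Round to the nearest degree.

104°

cos θ = 1 − 2f = -0.240, giving a principal value of 103.9°.
The Moon is waxing (0°–180°), so θ = 103.9° directly.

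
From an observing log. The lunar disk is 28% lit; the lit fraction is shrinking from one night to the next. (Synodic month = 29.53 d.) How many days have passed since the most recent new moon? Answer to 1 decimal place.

24.3 days

Invert f = (1 − cos θ)/2 to get cos θ = 1 − 2(0.28) = 0.440, hence θ₀ = arccos 0.440 = 63.9°.
A waning Moon lies in 180°–360°, so θ = 360° − 63.9° = 296.1°.
Age = 29.53 × 296.1°/360° ≈ 24.29 days.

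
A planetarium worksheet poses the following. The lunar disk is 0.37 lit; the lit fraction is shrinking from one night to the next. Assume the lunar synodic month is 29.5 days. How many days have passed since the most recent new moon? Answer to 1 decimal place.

Invert f = (1 − cos θ)/2 to get cos θ = 1 − 2(0.37) = 0.260, hence θ₀ = arccos 0.260 = 74.9°.
Waning ⇒ past full, so θ = 360° − 74.9° = 285.1°.
That fraction of the synodic month is 285.1/360 × 29.5 d ≈ 23.36 d.

23.4 days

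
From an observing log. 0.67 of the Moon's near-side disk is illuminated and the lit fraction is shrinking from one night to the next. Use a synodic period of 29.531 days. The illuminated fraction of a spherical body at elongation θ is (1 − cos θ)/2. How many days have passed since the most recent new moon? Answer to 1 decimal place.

From f = (1 − cos θ)/2: cos θ = 1 − 2×0.67 = -0.340; arccos → 109.9°.
Since the Moon is past full (waning), take the reflex angle: θ = 360° − 109.9° = 250.1°.
That fraction of the synodic month is 250.1/360 × 29.531 d ≈ 20.52 d.

20.5 days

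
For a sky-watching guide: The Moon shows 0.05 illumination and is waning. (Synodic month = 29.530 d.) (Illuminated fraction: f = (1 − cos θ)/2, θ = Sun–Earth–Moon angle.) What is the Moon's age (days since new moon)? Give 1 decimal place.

From f = (1 − cos θ)/2: cos θ = 1 − 2×0.05 = 0.900; arccos → 25.8°.
A waning Moon lies in 180°–360°, so θ = 360° − 25.8° = 334.2°.
Age = 29.530 × 334.2°/360° ≈ 27.41 days.

27.4 days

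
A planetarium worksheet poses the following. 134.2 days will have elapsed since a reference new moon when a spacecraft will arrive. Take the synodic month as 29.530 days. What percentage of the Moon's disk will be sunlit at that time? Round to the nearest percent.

134.2 d spans 4 complete synodic months (4 × 29.530 = 118.12 d) plus 16.08 d.
The Moon has covered 16.08/29.530 of its cycle, so θ ≈ 360° × 16.08/29.530 = 196.0°.
Illuminated fraction = (1 − cos 196.0°)/2 = (1 − (-0.961))/2 ≈ 0.981, so 98%.

98%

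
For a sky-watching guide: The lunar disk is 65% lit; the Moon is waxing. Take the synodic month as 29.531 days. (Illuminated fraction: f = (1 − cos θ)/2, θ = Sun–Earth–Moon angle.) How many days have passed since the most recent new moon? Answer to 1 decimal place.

8.8 days

Invert f = (1 − cos θ)/2 to get cos θ = 1 − 2(0.65) = -0.300, hence θ₀ = arccos -0.300 = 107.5°.
Waxing ⇒ before full, so θ = 107.5°.
At 360°/29.531 d per day, 107.5° corresponds to 8.81 days.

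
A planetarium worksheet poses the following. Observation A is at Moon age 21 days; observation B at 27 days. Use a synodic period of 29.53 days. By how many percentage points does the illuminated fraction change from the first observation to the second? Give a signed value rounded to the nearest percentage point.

-55 pp

θ₁ = 360° × 21/29.53 = 256.0°, f₁ = (1 − cos θ₁)/2 = 0.621.
θ₂ = 360° × 27/29.53 = 329.2°, f₂ = (1 − cos θ₂)/2 = 0.071.
Change = f₂ − f₁ = -0.550 → -55 percentage points.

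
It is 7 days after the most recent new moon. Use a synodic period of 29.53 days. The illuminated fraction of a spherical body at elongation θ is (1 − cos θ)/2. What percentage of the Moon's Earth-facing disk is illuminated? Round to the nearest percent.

Phase angle: θ = 360°·(7 d)/(29.53 d) = 85.3°.
With cos θ = 0.081, the lit fraction is (1 − 0.081)/2 ≈ 0.459, so 46%.

46%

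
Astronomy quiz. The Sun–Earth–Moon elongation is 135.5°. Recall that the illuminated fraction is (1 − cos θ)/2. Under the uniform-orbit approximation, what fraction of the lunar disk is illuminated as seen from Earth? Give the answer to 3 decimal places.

0.857

f = (1 − cos 135.5°)/2 = (1 − (-0.713))/2 ≈ 0.857.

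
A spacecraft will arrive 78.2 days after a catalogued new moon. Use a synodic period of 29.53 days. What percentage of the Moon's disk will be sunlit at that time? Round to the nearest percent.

80%

78.2 d spans 2 complete synodic months (2 × 29.53 = 59.06 d) plus 19.14 d.
Phase angle: θ = 360°·(19.14 d)/(29.53 d) = 233.3°.
With cos θ = (-0.597), the lit fraction is (1 − (-0.597))/2 ≈ 0.799, so 80%.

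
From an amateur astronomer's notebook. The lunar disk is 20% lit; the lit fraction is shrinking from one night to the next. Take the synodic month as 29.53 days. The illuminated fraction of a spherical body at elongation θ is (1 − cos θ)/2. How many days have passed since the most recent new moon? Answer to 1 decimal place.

From f = (1 − cos θ)/2: cos θ = 1 − 2×0.20 = 0.600; arccos → 53.1°.
Since the Moon is past full (waning), take the reflex angle: θ = 360° − 53.1° = 306.9°.
That fraction of the synodic month is 306.9/360 × 29.53 d ≈ 25.17 d.

25.2 days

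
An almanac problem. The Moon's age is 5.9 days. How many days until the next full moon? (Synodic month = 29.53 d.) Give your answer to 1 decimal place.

Full moon occurs at elongation 180°, i.e. at age 29.53 × 180/360 = 14.765 d.
So 8.865 days remain (14.765 − 5.9).

8.9 days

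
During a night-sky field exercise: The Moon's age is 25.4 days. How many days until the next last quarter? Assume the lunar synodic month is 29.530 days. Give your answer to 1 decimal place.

Last quarter is 0.75 of the way through the cycle: age 0.75 × 29.530 = 22.148 d.
This lunation's last quarter (22.148 d) has passed, so add one period: 51.678 − 25.4 = 26.278 days.

26.3 days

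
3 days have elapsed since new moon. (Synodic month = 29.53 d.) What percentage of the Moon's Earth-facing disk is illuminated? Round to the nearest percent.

Elongation θ = 360° × 3/29.53 ≈ 36.6°.
With cos θ = 0.803, the lit fraction is (1 − 0.803)/2 ≈ 0.098, so 10%.

10%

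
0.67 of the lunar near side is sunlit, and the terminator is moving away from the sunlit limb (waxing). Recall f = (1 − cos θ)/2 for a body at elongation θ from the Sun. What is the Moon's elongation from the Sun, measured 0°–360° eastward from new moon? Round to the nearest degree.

110°

Invert f = (1 − cos θ)/2 to get cos θ = 1 − 2(0.67) = -0.340, hence θ₀ = arccos -0.340 = 109.9°.
The Moon is waxing (0°–180°), so θ = 109.9° directly.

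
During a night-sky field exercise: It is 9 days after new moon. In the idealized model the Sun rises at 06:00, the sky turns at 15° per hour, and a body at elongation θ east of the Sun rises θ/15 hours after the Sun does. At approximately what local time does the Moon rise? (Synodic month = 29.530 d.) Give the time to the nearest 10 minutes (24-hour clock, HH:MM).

The Moon has covered 9/29.530 of its cycle, so θ ≈ 360° × 9/29.530 = 109.7°.
The Moon trails the Sun by θ/15 = 109.7/15 ≈ 7.31 hours.
06:00 + 7.315 h ≈ 13:19 → 13:20 to the nearest ten minutes.

13:20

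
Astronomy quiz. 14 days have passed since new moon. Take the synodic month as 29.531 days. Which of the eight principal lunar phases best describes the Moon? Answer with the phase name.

full moon

θ ≈ 360° × 14/29.531 = 171°, which falls in the full moon sector.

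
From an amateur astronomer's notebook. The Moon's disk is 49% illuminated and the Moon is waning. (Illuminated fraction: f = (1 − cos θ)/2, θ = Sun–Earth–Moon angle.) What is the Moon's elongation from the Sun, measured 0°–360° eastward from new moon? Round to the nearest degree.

271°

Invert f = (1 − cos θ)/2 to get cos θ = 1 − 2(0.49) = 0.020, hence θ₀ = arccos 0.020 = 88.9°.
Since the Moon is past full (waning), take the reflex angle: θ = 360° − 88.9° = 271.1°.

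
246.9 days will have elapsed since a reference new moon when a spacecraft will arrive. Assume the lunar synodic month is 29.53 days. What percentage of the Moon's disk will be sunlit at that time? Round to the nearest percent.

82%

246.9/29.53 = 8.361 lunations, so 8 complete cycles and 10.66 d into the next.
Elongation θ = 360° × 10.66/29.53 ≈ 130.0°.
With cos θ = (-0.642), the lit fraction is (1 − (-0.642))/2 ≈ 0.821, so 82%.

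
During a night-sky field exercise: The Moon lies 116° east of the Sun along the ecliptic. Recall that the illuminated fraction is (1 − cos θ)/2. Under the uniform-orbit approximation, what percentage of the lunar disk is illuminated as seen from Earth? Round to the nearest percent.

72%

f = (1 − cos 116°)/2 = (1 − (-0.438))/2 ≈ 0.719, i.e. 72%.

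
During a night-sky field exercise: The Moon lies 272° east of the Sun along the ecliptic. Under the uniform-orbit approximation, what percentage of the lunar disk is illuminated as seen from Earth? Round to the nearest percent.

48%

Half-versine of 272°: (1 − 0.035)/2 = 0.483, i.e. 48%.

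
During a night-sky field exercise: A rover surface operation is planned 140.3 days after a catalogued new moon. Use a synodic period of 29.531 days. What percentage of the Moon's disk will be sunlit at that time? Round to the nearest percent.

Reduce mod P: 140.3 − 4×29.531 = 22.18 d into the current lunation.
Elongation θ = 360° × 22.18/29.531 ≈ 270.3°.
cos 270.3° = 0.006, so f = (1 − 0.006)/2 = 0.497, so 50%.

50%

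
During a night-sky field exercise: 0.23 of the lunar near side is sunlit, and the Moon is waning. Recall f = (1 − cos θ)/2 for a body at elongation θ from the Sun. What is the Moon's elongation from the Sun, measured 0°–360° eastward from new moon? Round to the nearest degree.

cos θ = 1 − 2f = 0.540, giving a principal value of 57.3°.
A waning Moon lies in 180°–360°, so θ = 360° − 57.3° = 302.7°.

303°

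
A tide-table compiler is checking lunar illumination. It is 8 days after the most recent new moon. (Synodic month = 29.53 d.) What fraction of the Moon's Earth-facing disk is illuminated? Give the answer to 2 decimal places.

The Moon has covered 8/29.53 of its cycle, so θ ≈ 360° × 8/29.53 = 97.5°.
With cos θ = (-0.131), the lit fraction is (1 − (-0.131))/2 ≈ 0.566.

0.57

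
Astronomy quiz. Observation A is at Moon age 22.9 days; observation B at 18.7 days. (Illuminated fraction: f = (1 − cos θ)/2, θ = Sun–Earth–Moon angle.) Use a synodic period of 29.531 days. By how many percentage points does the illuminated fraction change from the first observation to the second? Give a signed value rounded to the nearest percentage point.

First observation: θ = 360°·22.9/29.531 = 279.2°, so f = 0.420.
Second observation: θ = 228.0°, f = 0.835.
Δf = 0.835 − 0.420 = +0.414, i.e. +41 pp.

+41 percentage points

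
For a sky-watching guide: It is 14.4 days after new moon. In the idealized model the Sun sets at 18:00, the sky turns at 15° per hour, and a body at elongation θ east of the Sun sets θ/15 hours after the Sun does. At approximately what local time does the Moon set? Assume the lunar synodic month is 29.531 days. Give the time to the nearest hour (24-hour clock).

06:00

Phase angle: θ = 360°·(14.4 d)/(29.531 d) = 175.5°.
The Moon trails the Sun by θ/15 = 175.5/15 ≈ 11.70 hours.
18:00 + 11.70 h ≈ 05:42 → 06:00 to the nearest hour.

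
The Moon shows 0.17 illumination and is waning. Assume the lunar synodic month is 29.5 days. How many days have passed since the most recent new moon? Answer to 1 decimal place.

Invert f = (1 − cos θ)/2 to get cos θ = 1 − 2(0.17) = 0.660, hence θ₀ = arccos 0.660 = 48.7°.
A waning Moon lies in 180°–360°, so θ = 360° − 48.7° = 311.3°.
At 360°/29.5 d per day, 311.3° corresponds to 25.51 days.

25.5 days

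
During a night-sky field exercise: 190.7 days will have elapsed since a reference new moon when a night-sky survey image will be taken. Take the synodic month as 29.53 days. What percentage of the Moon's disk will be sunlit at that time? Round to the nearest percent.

98%

190.7 d spans 6 complete synodic months (6 × 29.53 = 177.18 d) plus 13.52 d.
Phase angle: θ = 360°·(13.52 d)/(29.53 d) = 164.8°.
cos 164.8° = (-0.965), so f = (1 − (-0.965))/2 = 0.983, so 98%.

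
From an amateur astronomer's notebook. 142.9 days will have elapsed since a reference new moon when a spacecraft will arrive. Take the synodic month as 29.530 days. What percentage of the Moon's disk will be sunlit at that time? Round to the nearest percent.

142.9 d spans 4 complete synodic months (4 × 29.530 = 118.12 d) plus 24.78 d.
Elongation θ = 360° × 24.78/29.530 ≈ 302.1°.
Illuminated fraction = (1 − cos 302.1°)/2 = (1 − 0.531)/2 ≈ 0.234, so 23%.

23%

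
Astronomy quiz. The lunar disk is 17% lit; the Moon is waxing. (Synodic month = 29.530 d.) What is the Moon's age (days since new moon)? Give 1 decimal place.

Invert f = (1 − cos θ)/2 to get cos θ = 1 − 2(0.17) = 0.660, hence θ₀ = arccos 0.660 = 48.7°.
Waxing ⇒ before full, so θ = 48.7°.
That fraction of the synodic month is 48.7/360 × 29.530 d ≈ 3.99 d.

4.0 days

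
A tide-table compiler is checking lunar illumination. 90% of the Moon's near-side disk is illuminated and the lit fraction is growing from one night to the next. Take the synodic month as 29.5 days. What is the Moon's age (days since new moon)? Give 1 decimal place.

11.7 days

cos θ = 1 − 2f = -0.800, giving a principal value of 143.1°.
Before full moon the principal value applies: θ = 143.1°.
Age = 29.5 × 143.1°/360° ≈ 11.73 days.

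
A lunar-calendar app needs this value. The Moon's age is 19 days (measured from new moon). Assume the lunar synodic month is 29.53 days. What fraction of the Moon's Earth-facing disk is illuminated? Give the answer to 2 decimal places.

Elongation θ = 360° × 19/29.53 ≈ 231.6°.
Illuminated fraction = (1 − cos 231.6°)/2 = (1 − (-0.621))/2 ≈ 0.810.

0.81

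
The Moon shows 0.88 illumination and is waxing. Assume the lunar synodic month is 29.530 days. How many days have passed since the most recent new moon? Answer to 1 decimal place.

11.4 days

From f = (1 − cos θ)/2: cos θ = 1 − 2×0.88 = -0.760; arccos → 139.5°.
Before full moon the principal value applies: θ = 139.5°.
That fraction of the synodic month is 139.5/360 × 29.530 d ≈ 11.44 d.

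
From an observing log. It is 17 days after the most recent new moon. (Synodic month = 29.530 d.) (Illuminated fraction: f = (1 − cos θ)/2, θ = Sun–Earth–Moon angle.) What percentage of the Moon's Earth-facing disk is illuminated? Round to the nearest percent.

Elongation θ = 360° × 17/29.530 ≈ 207.2°.
Illuminated fraction = (1 − cos 207.2°)/2 = (1 − (-0.889))/2 ≈ 0.945, so 94%.

94%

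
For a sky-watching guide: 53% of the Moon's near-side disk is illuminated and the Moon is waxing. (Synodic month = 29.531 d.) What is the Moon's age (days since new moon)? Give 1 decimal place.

7.7 days

cos θ = 1 − 2f = -0.060, giving a principal value of 93.4°.
Before full moon the principal value applies: θ = 93.4°.
At 360°/29.531 d per day, 93.4° corresponds to 7.66 days.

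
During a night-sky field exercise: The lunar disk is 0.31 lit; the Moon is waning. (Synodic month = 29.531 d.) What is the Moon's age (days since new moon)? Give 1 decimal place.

Invert f = (1 − cos θ)/2 to get cos θ = 1 − 2(0.31) = 0.380, hence θ₀ = arccos 0.380 = 67.7°.
Since the Moon is past full (waning), take the reflex angle: θ = 360° − 67.7° = 292.3°.
That fraction of the synodic month is 292.3/360 × 29.531 d ≈ 23.98 d.

24.0 days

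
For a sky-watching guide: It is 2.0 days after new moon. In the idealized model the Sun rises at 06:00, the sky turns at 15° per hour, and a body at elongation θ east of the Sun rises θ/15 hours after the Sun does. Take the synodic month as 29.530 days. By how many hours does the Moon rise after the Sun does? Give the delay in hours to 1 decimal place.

1.6 h

Elongation θ = 360° × 2.0/29.530 ≈ 24.4°.
The Moon trails the Sun by θ/15 = 24.4/15 ≈ 1.63 hours.
So the Moon rises 1.63 h after the Sun.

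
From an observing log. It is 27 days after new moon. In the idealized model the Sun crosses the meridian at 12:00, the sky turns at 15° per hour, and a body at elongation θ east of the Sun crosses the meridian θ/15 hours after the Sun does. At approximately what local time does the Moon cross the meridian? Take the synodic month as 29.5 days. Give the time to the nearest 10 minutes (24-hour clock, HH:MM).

10:00

Elongation θ = 360° × 27/29.5 ≈ 329.5°.
Delay after the Sun = 329.5° / (15°/h) ≈ 21.97 h.
12:00 + 21.966 h ≈ 09:58 → 10:00 to the nearest ten minutes.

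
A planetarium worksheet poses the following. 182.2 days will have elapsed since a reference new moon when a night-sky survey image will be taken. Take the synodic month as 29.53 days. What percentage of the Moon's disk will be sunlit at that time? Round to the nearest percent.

Reduce mod P: 182.2 − 6×29.53 = 5.02 d into the current lunation.
Phase angle: θ = 360°·(5.02 d)/(29.53 d) = 61.2°.
With cos θ = 0.482, the lit fraction is (1 − 0.482)/2 ≈ 0.259, so 26%.

26%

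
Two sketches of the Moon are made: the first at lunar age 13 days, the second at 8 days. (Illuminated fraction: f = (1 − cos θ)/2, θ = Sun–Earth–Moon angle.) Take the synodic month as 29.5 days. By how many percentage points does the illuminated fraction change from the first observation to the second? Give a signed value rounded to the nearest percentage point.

First observation: θ = 360°·13/29.5 = 158.6°, so f = 0.966.
Second observation: θ = 97.6°, f = 0.566.
Δf = 0.566 − 0.966 = -0.399, i.e. -40 pp.

-40 pp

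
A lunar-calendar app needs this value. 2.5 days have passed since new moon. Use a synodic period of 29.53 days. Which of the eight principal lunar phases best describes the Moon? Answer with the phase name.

At 2.5/29.53 of the cycle, θ ≈ 30° — the waxing crescent range.

waxing crescent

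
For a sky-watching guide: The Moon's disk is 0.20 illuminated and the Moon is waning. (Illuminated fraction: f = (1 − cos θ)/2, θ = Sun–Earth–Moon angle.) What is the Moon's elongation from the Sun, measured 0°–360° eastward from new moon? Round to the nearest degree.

From f = (1 − cos θ)/2: cos θ = 1 − 2×0.20 = 0.600; arccos → 53.1°.
Waning ⇒ past full, so θ = 360° − 53.1° = 306.9°.

307°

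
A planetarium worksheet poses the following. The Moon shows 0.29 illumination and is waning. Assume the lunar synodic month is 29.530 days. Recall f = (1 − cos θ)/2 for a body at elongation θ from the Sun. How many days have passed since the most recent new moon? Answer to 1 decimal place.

From f = (1 − cos θ)/2: cos θ = 1 − 2×0.29 = 0.420; arccos → 65.2°.
A waning Moon lies in 180°–360°, so θ = 360° − 65.2° = 294.8°.
Age = 29.530 × 294.8°/360° ≈ 24.18 days.

24.2 days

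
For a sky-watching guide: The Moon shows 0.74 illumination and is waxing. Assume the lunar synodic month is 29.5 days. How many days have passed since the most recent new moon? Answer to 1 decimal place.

cos θ = 1 − 2f = -0.480, giving a principal value of 118.7°.
Waxing ⇒ before full, so θ = 118.7°.
Age = 29.5 × 118.7°/360° ≈ 9.73 days.

9.7 days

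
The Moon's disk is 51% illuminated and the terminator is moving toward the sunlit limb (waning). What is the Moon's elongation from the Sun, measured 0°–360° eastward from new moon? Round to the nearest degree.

cos θ = 1 − 2f = -0.020, giving a principal value of 91.1°.
Waning ⇒ past full, so θ = 360° − 91.1° = 268.9°.

269°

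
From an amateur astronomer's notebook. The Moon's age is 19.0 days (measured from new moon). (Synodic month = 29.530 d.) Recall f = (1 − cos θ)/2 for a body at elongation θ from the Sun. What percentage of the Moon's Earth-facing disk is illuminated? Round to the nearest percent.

Phase angle: θ = 360°·(19.0 d)/(29.530 d) = 231.6°.
Illuminated fraction = (1 − cos 231.6°)/2 = (1 − (-0.621))/2 ≈ 0.810, so 81%.

81%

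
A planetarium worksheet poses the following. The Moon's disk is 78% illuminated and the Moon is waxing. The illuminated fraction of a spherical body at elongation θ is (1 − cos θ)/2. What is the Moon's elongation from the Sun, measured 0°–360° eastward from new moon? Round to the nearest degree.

124°

Invert f = (1 − cos θ)/2 to get cos θ = 1 − 2(0.78) = -0.560, hence θ₀ = arccos -0.560 = 124.1°.
The Moon is waxing (0°–180°), so θ = 124.1° directly.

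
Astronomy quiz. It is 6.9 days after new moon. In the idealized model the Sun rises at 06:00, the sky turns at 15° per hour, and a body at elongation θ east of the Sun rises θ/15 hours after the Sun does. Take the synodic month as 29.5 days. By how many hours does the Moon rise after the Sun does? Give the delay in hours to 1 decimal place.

Elongation θ = 360° × 6.9/29.5 ≈ 84.2°.
At 15° of sky rotation per hour, 84.2° corresponds to a 5.61 h lag.
So the Moon rises 5.61 h after the Sun.

5.6 h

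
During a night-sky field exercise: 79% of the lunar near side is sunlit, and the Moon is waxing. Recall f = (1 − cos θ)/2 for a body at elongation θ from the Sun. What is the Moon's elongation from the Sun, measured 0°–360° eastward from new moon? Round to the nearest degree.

125°

Invert f = (1 − cos θ)/2 to get cos θ = 1 − 2(0.79) = -0.580, hence θ₀ = arccos -0.580 = 125.5°.
Waxing ⇒ before full, so θ = 125.5°.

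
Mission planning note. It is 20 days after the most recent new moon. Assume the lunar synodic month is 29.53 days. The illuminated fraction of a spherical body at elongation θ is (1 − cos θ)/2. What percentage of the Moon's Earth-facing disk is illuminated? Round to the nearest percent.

72%

Phase angle: θ = 360°·(20 d)/(29.53 d) = 243.8°.
Illuminated fraction = (1 − cos 243.8°)/2 = (1 − (-0.441))/2 ≈ 0.721, so 72%.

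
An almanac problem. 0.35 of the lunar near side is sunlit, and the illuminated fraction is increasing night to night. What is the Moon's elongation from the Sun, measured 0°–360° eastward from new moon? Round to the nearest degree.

73°

Invert f = (1 − cos θ)/2 to get cos θ = 1 − 2(0.35) = 0.300, hence θ₀ = arccos 0.300 = 72.5°.
Before full moon the principal value applies: θ = 72.5°.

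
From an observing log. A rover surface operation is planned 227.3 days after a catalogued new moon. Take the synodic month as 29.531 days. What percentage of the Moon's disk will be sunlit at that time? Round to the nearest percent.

66%

Reduce mod P: 227.3 − 7×29.531 = 20.58 d into the current lunation.
Phase angle: θ = 360°·(20.58 d)/(29.531 d) = 250.9°.
With cos θ = (-0.327), the lit fraction is (1 − (-0.327))/2 ≈ 0.663, so 66%.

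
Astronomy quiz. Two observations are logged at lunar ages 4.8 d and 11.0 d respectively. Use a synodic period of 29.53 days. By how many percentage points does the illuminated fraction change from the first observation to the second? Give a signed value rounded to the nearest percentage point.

+61 percentage points

θ₁ = 360° × 4.8/29.53 = 58.5°, f₁ = (1 − cos θ₁)/2 = 0.239.
θ₂ = 360° × 11.0/29.53 = 134.1°, f₂ = (1 − cos θ₂)/2 = 0.848.
Change = f₂ − f₁ = +0.609 → +61 percentage points.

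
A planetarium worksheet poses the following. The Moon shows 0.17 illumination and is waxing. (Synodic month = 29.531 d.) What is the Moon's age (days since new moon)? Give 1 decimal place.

4.0 days

cos θ = 1 − 2f = 0.660, giving a principal value of 48.7°.
The Moon is waxing (0°–180°), so θ = 48.7° directly.
That fraction of the synodic month is 48.7/360 × 29.531 d ≈ 3.99 d.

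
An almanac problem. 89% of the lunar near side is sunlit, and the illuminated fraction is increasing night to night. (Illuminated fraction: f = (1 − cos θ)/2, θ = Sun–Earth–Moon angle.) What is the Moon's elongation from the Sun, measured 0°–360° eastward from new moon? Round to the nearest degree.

141°

From f = (1 − cos θ)/2: cos θ = 1 − 2×0.89 = -0.780; arccos → 141.3°.
The Moon is waxing (0°–180°), so θ = 141.3° directly.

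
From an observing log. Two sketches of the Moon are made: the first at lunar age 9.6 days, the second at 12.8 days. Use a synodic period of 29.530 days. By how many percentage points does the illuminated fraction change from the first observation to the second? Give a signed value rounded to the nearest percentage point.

+23 percentage points

First observation: θ = 360°·9.6/29.530 = 117.0°, so f = 0.727.
Second observation: θ = 156.0°, f = 0.957.
Δf = 0.957 − 0.727 = +0.230, i.e. +23 pp.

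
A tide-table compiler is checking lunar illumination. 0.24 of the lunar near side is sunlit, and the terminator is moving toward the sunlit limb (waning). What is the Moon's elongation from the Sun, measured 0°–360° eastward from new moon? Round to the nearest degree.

301°

From f = (1 − cos θ)/2: cos θ = 1 − 2×0.24 = 0.520; arccos → 58.7°.
A waning Moon lies in 180°–360°, so θ = 360° − 58.7° = 301.3°.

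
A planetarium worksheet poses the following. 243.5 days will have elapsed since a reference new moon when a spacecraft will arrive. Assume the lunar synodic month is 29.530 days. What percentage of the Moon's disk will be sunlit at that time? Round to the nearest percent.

49%

Reduce mod P: 243.5 − 8×29.530 = 7.26 d into the current lunation.
Elongation θ = 360° × 7.26/29.530 ≈ 88.5°.
cos 88.5° = 0.026, so f = (1 − 0.026)/2 = 0.487, so 49%.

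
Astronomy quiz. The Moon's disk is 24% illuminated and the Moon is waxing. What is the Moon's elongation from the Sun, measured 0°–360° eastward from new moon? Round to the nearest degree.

59°

cos θ = 1 − 2f = 0.520, giving a principal value of 58.7°.
Before full moon the principal value applies: θ = 58.7°.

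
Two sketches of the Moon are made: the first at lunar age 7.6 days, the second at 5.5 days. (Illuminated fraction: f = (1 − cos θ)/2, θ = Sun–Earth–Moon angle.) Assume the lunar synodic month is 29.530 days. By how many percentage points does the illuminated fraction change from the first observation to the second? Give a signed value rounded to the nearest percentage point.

First observation: θ = 360°·7.6/29.530 = 92.7°, so f = 0.523.
Second observation: θ = 67.1°, f = 0.305.
Δf = 0.305 − 0.523 = -0.218, i.e. -22 pp.

-22 percentage points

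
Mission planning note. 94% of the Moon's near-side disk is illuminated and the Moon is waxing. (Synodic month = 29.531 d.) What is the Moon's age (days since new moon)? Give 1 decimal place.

12.4 days

From f = (1 − cos θ)/2: cos θ = 1 − 2×0.94 = -0.880; arccos → 151.6°.
Before full moon the principal value applies: θ = 151.6°.
That fraction of the synodic month is 151.6/360 × 29.531 d ≈ 12.44 d.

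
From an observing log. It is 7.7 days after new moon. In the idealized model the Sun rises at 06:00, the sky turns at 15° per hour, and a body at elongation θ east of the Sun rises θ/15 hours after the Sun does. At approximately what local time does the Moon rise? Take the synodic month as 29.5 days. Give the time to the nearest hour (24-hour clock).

12:00

The Moon has covered 7.7/29.5 of its cycle, so θ ≈ 360° × 7.7/29.5 = 94.0°.
At 15° of sky rotation per hour, 94.0° corresponds to a 6.26 h lag.
06:00 + 6.26 h ≈ 12:16 → 12:00 to the nearest hour.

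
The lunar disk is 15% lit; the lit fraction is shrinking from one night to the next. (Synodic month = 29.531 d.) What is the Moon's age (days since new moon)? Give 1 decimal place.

From f = (1 − cos θ)/2: cos θ = 1 − 2×0.15 = 0.700; arccos → 45.6°.
Waning ⇒ past full, so θ = 360° − 45.6° = 314.4°.
Age = 29.531 × 314.4°/360° ≈ 25.79 days.

25.8 days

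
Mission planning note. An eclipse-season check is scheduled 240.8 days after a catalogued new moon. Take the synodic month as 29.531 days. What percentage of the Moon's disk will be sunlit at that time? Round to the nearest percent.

240.8 d spans 8 complete synodic months (8 × 29.531 = 236.25 d) plus 4.55 d.
Elongation θ = 360° × 4.55/29.531 ≈ 55.5°.
With cos θ = 0.567, the lit fraction is (1 − 0.567)/2 ≈ 0.217, so 22%.

22%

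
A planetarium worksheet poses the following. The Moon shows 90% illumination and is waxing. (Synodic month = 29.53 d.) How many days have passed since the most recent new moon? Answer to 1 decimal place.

11.7 days

Invert f = (1 − cos θ)/2 to get cos θ = 1 − 2(0.90) = -0.800, hence θ₀ = arccos -0.800 = 143.1°.
The Moon is waxing (0°–180°), so θ = 143.1° directly.
Age = 29.53 × 143.1°/360° ≈ 11.74 days.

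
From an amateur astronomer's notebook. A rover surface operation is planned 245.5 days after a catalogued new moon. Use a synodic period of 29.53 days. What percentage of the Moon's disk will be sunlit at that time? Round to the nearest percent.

245.5 d spans 8 complete synodic months (8 × 29.53 = 236.24 d) plus 9.26 d.
The Moon has covered 9.26/29.53 of its cycle, so θ ≈ 360° × 9.26/29.53 = 112.9°.
Illuminated fraction = (1 − cos 112.9°)/2 = (1 − (-0.389))/2 ≈ 0.694, so 69%.

69%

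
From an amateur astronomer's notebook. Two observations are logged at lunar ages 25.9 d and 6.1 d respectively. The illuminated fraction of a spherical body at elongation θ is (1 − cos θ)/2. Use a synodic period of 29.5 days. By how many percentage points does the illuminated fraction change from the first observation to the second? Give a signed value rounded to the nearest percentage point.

+23 percentage points

θ₁ = 360° × 25.9/29.5 = 316.1°, f₁ = (1 − cos θ₁)/2 = 0.140.
θ₂ = 360° × 6.1/29.5 = 74.4°, f₂ = (1 − cos θ₂)/2 = 0.366.
Change = f₂ − f₁ = +0.226 → +23 percentage points.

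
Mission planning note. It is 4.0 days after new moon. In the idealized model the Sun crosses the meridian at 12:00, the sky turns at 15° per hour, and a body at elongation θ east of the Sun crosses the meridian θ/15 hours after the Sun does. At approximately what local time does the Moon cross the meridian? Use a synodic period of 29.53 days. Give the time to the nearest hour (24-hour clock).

15:00

Phase angle: θ = 360°·(4.0 d)/(29.53 d) = 48.8°.
The Moon trails the Sun by θ/15 = 48.8/15 ≈ 3.25 hours.
12:00 + 3.25 h ≈ 15:15 → 15:00 to the nearest hour.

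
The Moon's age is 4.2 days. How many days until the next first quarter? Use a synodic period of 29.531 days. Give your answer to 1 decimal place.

3.2 days

First quarter occurs at elongation 90°, i.e. at age 29.531 × 90/360 = 7.383 d.
So 3.183 days remain (7.383 − 4.2).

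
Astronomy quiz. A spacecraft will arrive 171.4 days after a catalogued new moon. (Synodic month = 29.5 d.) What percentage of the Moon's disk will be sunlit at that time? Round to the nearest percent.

Reduce mod P: 171.4 − 5×29.5 = 23.90 d into the current lunation.
Phase angle: θ = 360°·(23.90 d)/(29.5 d) = 291.7°.
cos 291.7° = 0.369, so f = (1 − 0.369)/2 = 0.315, so 32%.

32%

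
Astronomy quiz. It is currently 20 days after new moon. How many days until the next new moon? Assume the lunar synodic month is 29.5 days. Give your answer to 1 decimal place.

9.5 days

The next new moon completes the synodic month: 29.5 − 20 = 9.500 days.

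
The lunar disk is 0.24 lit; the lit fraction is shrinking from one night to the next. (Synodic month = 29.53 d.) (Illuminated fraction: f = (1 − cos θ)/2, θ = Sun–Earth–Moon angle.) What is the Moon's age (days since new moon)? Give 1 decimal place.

24.7 days

cos θ = 1 − 2f = 0.520, giving a principal value of 58.7°.
Waning ⇒ past full, so θ = 360° − 58.7° = 301.3°.
At 360°/29.53 d per day, 301.3° corresponds to 24.72 days.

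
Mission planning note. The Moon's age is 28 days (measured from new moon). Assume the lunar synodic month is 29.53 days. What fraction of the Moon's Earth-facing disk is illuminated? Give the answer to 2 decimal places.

0.03

The Moon has covered 28/29.53 of its cycle, so θ ≈ 360° × 28/29.53 = 341.3°.
With cos θ = 0.947, the lit fraction is (1 − 0.947)/2 ≈ 0.026.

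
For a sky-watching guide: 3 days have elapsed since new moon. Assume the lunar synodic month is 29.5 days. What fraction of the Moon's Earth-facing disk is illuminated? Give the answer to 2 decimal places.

Elongation θ = 360° × 3/29.5 ≈ 36.6°.
With cos θ = 0.803, the lit fraction is (1 − 0.803)/2 ≈ 0.099.

0.10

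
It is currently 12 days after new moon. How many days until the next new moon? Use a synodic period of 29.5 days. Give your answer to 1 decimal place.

17.5 days

One full lunation from the last new moon is 29.5 d; remaining = 29.5 − 12 = 17.500 d.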